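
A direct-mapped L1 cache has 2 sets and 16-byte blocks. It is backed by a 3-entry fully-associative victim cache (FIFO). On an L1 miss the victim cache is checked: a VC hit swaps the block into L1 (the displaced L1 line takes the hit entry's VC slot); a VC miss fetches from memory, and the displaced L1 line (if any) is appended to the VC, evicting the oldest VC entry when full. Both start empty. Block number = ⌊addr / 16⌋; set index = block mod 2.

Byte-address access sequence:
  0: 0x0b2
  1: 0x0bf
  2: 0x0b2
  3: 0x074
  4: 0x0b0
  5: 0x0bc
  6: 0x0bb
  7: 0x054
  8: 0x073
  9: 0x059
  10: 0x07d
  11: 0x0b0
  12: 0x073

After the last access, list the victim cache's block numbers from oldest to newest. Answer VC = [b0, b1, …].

VC = [5, 11]

0: 0xb2 (blk 11, set 1) → MISS  vc=[]
1: 0xbf (blk 11, set 1) → L1-HIT  vc=[]
2: 0xb2 (blk 11, set 1) → L1-HIT  vc=[]
3: 0x74 (blk 7, set 1) → MISS  vc=[11]
4: 0xb0 (blk 11, set 1) → VC-HIT  vc=[7]
5: 0xbc (blk 11, set 1) → L1-HIT  vc=[7]
6: 0xbb (blk 11, set 1) → L1-HIT  vc=[7]
7: 0x54 (blk 5, set 1) → MISS  vc=[7, 11]
8: 0x73 (blk 7, set 1) → VC-HIT  vc=[5, 11]
9: 0x59 (blk 5, set 1) → VC-HIT  vc=[7, 11]
10: 0x7d (blk 7, set 1) → VC-HIT  vc=[5, 11]
11: 0xb0 (blk 11, set 1) → VC-HIT  vc=[5, 7]
12: 0x73 (blk 7, set 1) → VC-HIT  vc=[5, 11]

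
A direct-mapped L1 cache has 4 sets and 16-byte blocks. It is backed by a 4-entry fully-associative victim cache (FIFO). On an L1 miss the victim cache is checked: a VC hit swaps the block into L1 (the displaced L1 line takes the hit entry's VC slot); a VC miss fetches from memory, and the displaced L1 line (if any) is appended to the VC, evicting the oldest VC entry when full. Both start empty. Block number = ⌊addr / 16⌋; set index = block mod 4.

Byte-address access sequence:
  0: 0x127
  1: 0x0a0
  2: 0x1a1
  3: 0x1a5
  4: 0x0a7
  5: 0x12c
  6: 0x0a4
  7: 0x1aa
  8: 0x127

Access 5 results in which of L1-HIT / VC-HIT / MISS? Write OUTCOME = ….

#0 0x127→b18/s2 MISS; vc=[]
#1 0xa0→b10/s2 MISS; vc=[18]
#2 0x1a1→b26/s2 MISS; vc=[18,10]
#3 0x1a5→b26/s2 L1-HIT; vc=[18,10]
#4 0xa7→b10/s2 VC-HIT; vc=[18,26]
#5 0x12c→b18/s2 VC-HIT; vc=[10,26]
#6 0xa4→b10/s2 VC-HIT; vc=[18,26]
#7 0x1aa→b26/s2 VC-HIT; vc=[18,10]
#8 0x127→b18/s2 VC-HIT; vc=[26,10]

OUTCOME = VC-HIT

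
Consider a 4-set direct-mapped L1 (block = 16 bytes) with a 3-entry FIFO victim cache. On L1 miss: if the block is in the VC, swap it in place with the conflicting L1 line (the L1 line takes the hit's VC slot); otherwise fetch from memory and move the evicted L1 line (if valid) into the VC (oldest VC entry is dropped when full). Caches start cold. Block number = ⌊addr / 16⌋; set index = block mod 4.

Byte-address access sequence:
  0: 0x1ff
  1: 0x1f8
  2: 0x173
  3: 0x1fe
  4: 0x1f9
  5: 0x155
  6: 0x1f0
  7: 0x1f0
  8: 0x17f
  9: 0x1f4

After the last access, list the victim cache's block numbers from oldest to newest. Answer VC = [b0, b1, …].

VC = [23]

0: 0x1ff (blk 31, set 3) → MISS  vc=[]
1: 0x1f8 (blk 31, set 3) → L1-HIT  vc=[]
2: 0x173 (blk 23, set 3) → MISS  vc=[31]
3: 0x1fe (blk 31, set 3) → VC-HIT  vc=[23]
4: 0x1f9 (blk 31, set 3) → L1-HIT  vc=[23]
5: 0x155 (blk 21, set 1) → MISS  vc=[23]
6: 0x1f0 (blk 31, set 3) → L1-HIT  vc=[23]
7: 0x1f0 (blk 31, set 3) → L1-HIT  vc=[23]
8: 0x17f (blk 23, set 3) → VC-HIT  vc=[31]
9: 0x1f4 (blk 31, set 3) → VC-HIT  vc=[23]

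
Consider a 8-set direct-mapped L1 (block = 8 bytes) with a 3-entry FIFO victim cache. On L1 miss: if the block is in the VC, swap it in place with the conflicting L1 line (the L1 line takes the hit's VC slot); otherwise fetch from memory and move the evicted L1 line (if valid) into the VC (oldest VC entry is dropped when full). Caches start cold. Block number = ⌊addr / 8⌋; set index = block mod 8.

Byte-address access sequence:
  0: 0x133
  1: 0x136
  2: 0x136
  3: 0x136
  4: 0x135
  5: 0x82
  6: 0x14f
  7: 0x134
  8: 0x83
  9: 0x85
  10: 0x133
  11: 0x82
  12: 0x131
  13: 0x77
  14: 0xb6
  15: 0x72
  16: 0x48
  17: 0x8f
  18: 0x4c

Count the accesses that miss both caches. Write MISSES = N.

MISSES = 7

0: 0x133 (blk 38, set 6) → MISS  vc=[]
1: 0x136 (blk 38, set 6) → L1-HIT  vc=[]
2: 0x136 (blk 38, set 6) → L1-HIT  vc=[]
3: 0x136 (blk 38, set 6) → L1-HIT  vc=[]
4: 0x135 (blk 38, set 6) → L1-HIT  vc=[]
5: 0x82 (blk 16, set 0) → MISS  vc=[]
6: 0x14f (blk 41, set 1) → MISS  vc=[]
7: 0x134 (blk 38, set 6) → L1-HIT  vc=[]
8: 0x83 (blk 16, set 0) → L1-HIT  vc=[]
9: 0x85 (blk 16, set 0) → L1-HIT  vc=[]
10: 0x133 (blk 38, set 6) → L1-HIT  vc=[]
11: 0x82 (blk 16, set 0) → L1-HIT  vc=[]
12: 0x131 (blk 38, set 6) → L1-HIT  vc=[]
13: 0x77 (blk 14, set 6) → MISS  vc=[38]
14: 0xb6 (blk 22, set 6) → MISS  vc=[38, 14]
15: 0x72 (blk 14, set 6) → VC-HIT  vc=[38, 22]
16: 0x48 (blk 9, set 1) → MISS  vc=[38, 22, 41]
17: 0x8f (blk 17, set 1) → MISS  vc=[22, 41, 9]
18: 0x4c (blk 9, set 1) → VC-HIT  vc=[22, 41, 17]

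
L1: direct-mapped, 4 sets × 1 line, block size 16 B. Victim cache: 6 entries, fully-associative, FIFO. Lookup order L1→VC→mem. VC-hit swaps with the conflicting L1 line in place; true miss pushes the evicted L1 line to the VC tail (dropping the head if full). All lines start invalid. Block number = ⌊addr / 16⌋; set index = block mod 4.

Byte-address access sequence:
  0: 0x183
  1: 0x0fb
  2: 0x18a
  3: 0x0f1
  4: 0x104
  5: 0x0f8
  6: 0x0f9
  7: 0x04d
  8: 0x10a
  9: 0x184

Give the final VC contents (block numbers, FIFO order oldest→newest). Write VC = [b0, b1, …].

0: 0x183 (blk 24, set 0) → MISS  vc=[]
1: 0xfb (blk 15, set 3) → MISS  vc=[]
2: 0x18a (blk 24, set 0) → L1-HIT  vc=[]
3: 0xf1 (blk 15, set 3) → L1-HIT  vc=[]
4: 0x104 (blk 16, set 0) → MISS  vc=[24]
5: 0xf8 (blk 15, set 3) → L1-HIT  vc=[24]
6: 0xf9 (blk 15, set 3) → L1-HIT  vc=[24]
7: 0x4d (blk 4, set 0) → MISS  vc=[24, 16]
8: 0x10a (blk 16, set 0) → VC-HIT  vc=[24, 4]
9: 0x184 (blk 24, set 0) → VC-HIT  vc=[16, 4]

VC = [16, 4]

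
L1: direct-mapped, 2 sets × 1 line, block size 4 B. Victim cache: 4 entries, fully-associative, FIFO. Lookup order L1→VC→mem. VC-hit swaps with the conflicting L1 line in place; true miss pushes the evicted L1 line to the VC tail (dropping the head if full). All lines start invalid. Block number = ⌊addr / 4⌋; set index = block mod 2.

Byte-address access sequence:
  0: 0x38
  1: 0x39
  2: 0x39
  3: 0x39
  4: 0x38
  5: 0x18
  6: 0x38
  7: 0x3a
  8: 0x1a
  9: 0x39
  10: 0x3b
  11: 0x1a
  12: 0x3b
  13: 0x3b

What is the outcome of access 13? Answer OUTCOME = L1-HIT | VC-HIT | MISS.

OUTCOME = L1-HIT

0: 0x38 (blk 14, set 0) → MISS  vc=[]
1: 0x39 (blk 14, set 0) → L1-HIT  vc=[]
2: 0x39 (blk 14, set 0) → L1-HIT  vc=[]
3: 0x39 (blk 14, set 0) → L1-HIT  vc=[]
4: 0x38 (blk 14, set 0) → L1-HIT  vc=[]
5: 0x18 (blk 6, set 0) → MISS  vc=[14]
6: 0x38 (blk 14, set 0) → VC-HIT  vc=[6]
7: 0x3a (blk 14, set 0) → L1-HIT  vc=[6]
8: 0x1a (blk 6, set 0) → VC-HIT  vc=[14]
9: 0x39 (blk 14, set 0) → VC-HIT  vc=[6]
10: 0x3b (blk 14, set 0) → L1-HIT  vc=[6]
11: 0x1a (blk 6, set 0) → VC-HIT  vc=[14]
12: 0x3b (blk 14, set 0) → VC-HIT  vc=[6]
13: 0x3b (blk 14, set 0) → L1-HIT  vc=[6]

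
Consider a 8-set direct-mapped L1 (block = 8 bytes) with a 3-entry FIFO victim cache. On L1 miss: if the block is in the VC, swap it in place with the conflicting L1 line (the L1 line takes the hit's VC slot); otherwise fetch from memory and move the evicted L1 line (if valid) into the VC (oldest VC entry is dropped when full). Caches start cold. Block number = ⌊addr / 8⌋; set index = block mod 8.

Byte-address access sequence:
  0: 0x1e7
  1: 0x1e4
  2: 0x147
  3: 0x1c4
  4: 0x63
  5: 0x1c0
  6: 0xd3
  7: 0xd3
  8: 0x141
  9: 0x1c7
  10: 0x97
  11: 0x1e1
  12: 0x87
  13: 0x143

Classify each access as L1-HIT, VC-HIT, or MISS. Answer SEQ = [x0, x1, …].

  [0] addr=0x1e7 blk=60 s=4: MISS | VC []
  [1] addr=0x1e4 blk=60 s=4: L1-HIT | VC []
  [2] addr=0x147 blk=40 s=0: MISS | VC []
  [3] addr=0x1c4 blk=56 s=0: MISS | VC [40]
  [4] addr=0x63 blk=12 s=4: MISS | VC [40, 60]
  [5] addr=0x1c0 blk=56 s=0: L1-HIT | VC [40, 60]
  [6] addr=0xd3 blk=26 s=2: MISS | VC [40, 60]
  [7] addr=0xd3 blk=26 s=2: L1-HIT | VC [40, 60]
  [8] addr=0x141 blk=40 s=0: VC-HIT | VC [56, 60]
  [9] addr=0x1c7 blk=56 s=0: VC-HIT | VC [40, 60]
  [10] addr=0x97 blk=18 s=2: MISS | VC [40, 60, 26]
  [11] addr=0x1e1 blk=60 s=4: VC-HIT | VC [40, 12, 26]
  [12] addr=0x87 blk=16 s=0: MISS | VC [12, 26, 56]
  [13] addr=0x143 blk=40 s=0: MISS | VC [26, 56, 16]

SEQ = [MISS, L1-HIT, MISS, MISS, MISS, L1-HIT, MISS, L1-HIT, VC-HIT, VC-HIT, MISS, VC-HIT, MISS, MISS]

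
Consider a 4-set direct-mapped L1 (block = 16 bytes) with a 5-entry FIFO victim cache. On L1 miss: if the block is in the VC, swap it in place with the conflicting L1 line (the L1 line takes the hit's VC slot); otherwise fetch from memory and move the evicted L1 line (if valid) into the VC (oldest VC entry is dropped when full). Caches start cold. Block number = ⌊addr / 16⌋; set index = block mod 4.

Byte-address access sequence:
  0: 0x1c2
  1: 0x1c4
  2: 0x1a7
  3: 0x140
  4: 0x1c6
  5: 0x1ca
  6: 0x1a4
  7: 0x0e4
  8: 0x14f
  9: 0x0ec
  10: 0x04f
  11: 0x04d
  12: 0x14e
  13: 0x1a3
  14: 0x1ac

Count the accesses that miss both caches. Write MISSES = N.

0: 0x1c2 (blk 28, set 0) → MISS  vc=[]
1: 0x1c4 (blk 28, set 0) → L1-HIT  vc=[]
2: 0x1a7 (blk 26, set 2) → MISS  vc=[]
3: 0x140 (blk 20, set 0) → MISS  vc=[28]
4: 0x1c6 (blk 28, set 0) → VC-HIT  vc=[20]
5: 0x1ca (blk 28, set 0) → L1-HIT  vc=[20]
6: 0x1a4 (blk 26, set 2) → L1-HIT  vc=[20]
7: 0xe4 (blk 14, set 2) → MISS  vc=[20, 26]
8: 0x14f (blk 20, set 0) → VC-HIT  vc=[28, 26]
9: 0xec (blk 14, set 2) → L1-HIT  vc=[28, 26]
10: 0x4f (blk 4, set 0) → MISS  vc=[28, 26, 20]
11: 0x4d (blk 4, set 0) → L1-HIT  vc=[28, 26, 20]
12: 0x14e (blk 20, set 0) → VC-HIT  vc=[28, 26, 4]
13: 0x1a3 (blk 26, set 2) → VC-HIT  vc=[28, 14, 4]
14: 0x1ac (blk 26, set 2) → L1-HIT  vc=[28, 14, 4]

MISSES = 5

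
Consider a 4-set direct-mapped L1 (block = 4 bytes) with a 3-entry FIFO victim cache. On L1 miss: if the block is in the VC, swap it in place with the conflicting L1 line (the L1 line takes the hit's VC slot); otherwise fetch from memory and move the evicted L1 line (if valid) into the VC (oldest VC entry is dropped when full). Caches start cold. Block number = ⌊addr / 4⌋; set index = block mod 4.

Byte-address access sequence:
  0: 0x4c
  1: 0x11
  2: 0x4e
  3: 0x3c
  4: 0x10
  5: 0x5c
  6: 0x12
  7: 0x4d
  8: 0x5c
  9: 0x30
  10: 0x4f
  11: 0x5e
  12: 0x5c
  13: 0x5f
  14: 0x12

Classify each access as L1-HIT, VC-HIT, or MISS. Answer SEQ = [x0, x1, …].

0: 0x4c (blk 19, set 3) → MISS  vc=[]
1: 0x11 (blk 4, set 0) → MISS  vc=[]
2: 0x4e (blk 19, set 3) → L1-HIT  vc=[]
3: 0x3c (blk 15, set 3) → MISS  vc=[19]
4: 0x10 (blk 4, set 0) → L1-HIT  vc=[19]
5: 0x5c (blk 23, set 3) → MISS  vc=[19, 15]
6: 0x12 (blk 4, set 0) → L1-HIT  vc=[19, 15]
7: 0x4d (blk 19, set 3) → VC-HIT  vc=[23, 15]
8: 0x5c (blk 23, set 3) → VC-HIT  vc=[19, 15]
9: 0x30 (blk 12, set 0) → MISS  vc=[19, 15, 4]
10: 0x4f (blk 19, set 3) → VC-HIT  vc=[23, 15, 4]
11: 0x5e (blk 23, set 3) → VC-HIT  vc=[19, 15, 4]
12: 0x5c (blk 23, set 3) → L1-HIT  vc=[19, 15, 4]
13: 0x5f (blk 23, set 3) → L1-HIT  vc=[19, 15, 4]
14: 0x12 (blk 4, set 0) → VC-HIT  vc=[19, 15, 12]

SEQ = [MISS, MISS, L1-HIT, MISS, L1-HIT, MISS, L1-HIT, VC-HIT, VC-HIT, MISS, VC-HIT, VC-HIT, L1-HIT, L1-HIT, VC-HIT]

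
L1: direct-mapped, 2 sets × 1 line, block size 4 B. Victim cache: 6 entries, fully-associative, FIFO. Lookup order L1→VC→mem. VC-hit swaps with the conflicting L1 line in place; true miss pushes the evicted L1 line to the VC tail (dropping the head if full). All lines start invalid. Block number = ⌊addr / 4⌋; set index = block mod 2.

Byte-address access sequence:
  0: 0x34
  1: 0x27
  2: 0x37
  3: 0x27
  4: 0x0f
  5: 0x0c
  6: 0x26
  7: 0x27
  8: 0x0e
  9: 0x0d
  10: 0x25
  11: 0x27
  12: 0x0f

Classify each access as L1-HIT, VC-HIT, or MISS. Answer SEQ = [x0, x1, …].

SEQ = [MISS, MISS, VC-HIT, VC-HIT, MISS, L1-HIT, VC-HIT, L1-HIT, VC-HIT, L1-HIT, VC-HIT, L1-HIT, VC-HIT]

0: 0x34 (blk 13, set 1) → MISS  vc=[]
1: 0x27 (blk 9, set 1) → MISS  vc=[13]
2: 0x37 (blk 13, set 1) → VC-HIT  vc=[9]
3: 0x27 (blk 9, set 1) → VC-HIT  vc=[13]
4: 0xf (blk 3, set 1) → MISS  vc=[13, 9]
5: 0xc (blk 3, set 1) → L1-HIT  vc=[13, 9]
6: 0x26 (blk 9, set 1) → VC-HIT  vc=[13, 3]
7: 0x27 (blk 9, set 1) → L1-HIT  vc=[13, 3]
8: 0xe (blk 3, set 1) → VC-HIT  vc=[13, 9]
9: 0xd (blk 3, set 1) → L1-HIT  vc=[13, 9]
10: 0x25 (blk 9, set 1) → VC-HIT  vc=[13, 3]
11: 0x27 (blk 9, set 1) → L1-HIT  vc=[13, 3]
12: 0xf (blk 3, set 1) → VC-HIT  vc=[13, 9]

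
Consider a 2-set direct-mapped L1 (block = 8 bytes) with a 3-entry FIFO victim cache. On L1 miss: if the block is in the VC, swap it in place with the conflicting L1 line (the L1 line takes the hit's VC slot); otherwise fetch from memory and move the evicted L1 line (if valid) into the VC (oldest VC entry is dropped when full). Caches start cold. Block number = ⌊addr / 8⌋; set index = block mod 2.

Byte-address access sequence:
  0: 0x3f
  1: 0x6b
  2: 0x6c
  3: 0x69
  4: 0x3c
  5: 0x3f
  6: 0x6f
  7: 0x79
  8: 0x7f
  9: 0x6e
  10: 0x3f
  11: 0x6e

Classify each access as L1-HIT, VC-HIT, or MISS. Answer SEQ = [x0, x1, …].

  [0] addr=0x3f blk=7 s=1: MISS | VC []
  [1] addr=0x6b blk=13 s=1: MISS | VC [7]
  [2] addr=0x6c blk=13 s=1: L1-HIT | VC [7]
  [3] addr=0x69 blk=13 s=1: L1-HIT | VC [7]
  [4] addr=0x3c blk=7 s=1: VC-HIT | VC [13]
  [5] addr=0x3f blk=7 s=1: L1-HIT | VC [13]
  [6] addr=0x6f blk=13 s=1: VC-HIT | VC [7]
  [7] addr=0x79 blk=15 s=1: MISS | VC [7, 13]
  [8] addr=0x7f blk=15 s=1: L1-HIT | VC [7, 13]
  [9] addr=0x6e blk=13 s=1: VC-HIT | VC [7, 15]
  [10] addr=0x3f blk=7 s=1: VC-HIT | VC [13, 15]
  [11] addr=0x6e blk=13 s=1: VC-HIT | VC [7, 15]

SEQ = [MISS, MISS, L1-HIT, L1-HIT, VC-HIT, L1-HIT, VC-HIT, MISS, L1-HIT, VC-HIT, VC-HIT, VC-HIT]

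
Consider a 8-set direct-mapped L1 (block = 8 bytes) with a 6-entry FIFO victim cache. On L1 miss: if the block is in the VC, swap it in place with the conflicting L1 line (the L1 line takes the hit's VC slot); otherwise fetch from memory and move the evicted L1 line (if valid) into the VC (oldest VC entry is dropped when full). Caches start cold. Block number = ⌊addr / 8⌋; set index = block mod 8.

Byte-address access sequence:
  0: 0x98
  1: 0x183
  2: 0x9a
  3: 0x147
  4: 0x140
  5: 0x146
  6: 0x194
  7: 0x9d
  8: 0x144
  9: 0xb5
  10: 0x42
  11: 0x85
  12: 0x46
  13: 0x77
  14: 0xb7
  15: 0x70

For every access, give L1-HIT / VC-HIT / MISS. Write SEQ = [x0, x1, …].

SEQ = [MISS, MISS, L1-HIT, MISS, L1-HIT, L1-HIT, MISS, L1-HIT, L1-HIT, MISS, MISS, MISS, VC-HIT, MISS, VC-HIT, VC-HIT]

0: 0x98 (blk 19, set 3) → MISS  vc=[]
1: 0x183 (blk 48, set 0) → MISS  vc=[]
2: 0x9a (blk 19, set 3) → L1-HIT  vc=[]
3: 0x147 (blk 40, set 0) → MISS  vc=[48]
4: 0x140 (blk 40, set 0) → L1-HIT  vc=[48]
5: 0x146 (blk 40, set 0) → L1-HIT  vc=[48]
6: 0x194 (blk 50, set 2) → MISS  vc=[48]
7: 0x9d (blk 19, set 3) → L1-HIT  vc=[48]
8: 0x144 (blk 40, set 0) → L1-HIT  vc=[48]
9: 0xb5 (blk 22, set 6) → MISS  vc=[48]
10: 0x42 (blk 8, set 0) → MISS  vc=[48, 40]
11: 0x85 (blk 16, set 0) → MISS  vc=[48, 40, 8]
12: 0x46 (blk 8, set 0) → VC-HIT  vc=[48, 40, 16]
13: 0x77 (blk 14, set 6) → MISS  vc=[48, 40, 16, 22]
14: 0xb7 (blk 22, set 6) → VC-HIT  vc=[48, 40, 16, 14]
15: 0x70 (blk 14, set 6) → VC-HIT  vc=[48, 40, 16, 22]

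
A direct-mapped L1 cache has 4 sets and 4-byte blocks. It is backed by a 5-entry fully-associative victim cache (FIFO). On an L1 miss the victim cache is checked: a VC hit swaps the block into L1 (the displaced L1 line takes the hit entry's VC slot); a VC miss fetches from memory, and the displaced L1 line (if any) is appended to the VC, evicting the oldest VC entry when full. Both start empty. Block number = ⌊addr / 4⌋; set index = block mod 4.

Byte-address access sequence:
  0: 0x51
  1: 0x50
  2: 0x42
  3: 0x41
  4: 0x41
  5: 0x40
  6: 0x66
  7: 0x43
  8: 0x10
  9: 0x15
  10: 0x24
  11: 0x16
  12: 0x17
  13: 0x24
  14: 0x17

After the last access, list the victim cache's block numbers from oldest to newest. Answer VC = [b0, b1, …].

VC = [20, 16, 25, 9]

0: 0x51 (blk 20, set 0) → MISS  vc=[]
1: 0x50 (blk 20, set 0) → L1-HIT  vc=[]
2: 0x42 (blk 16, set 0) → MISS  vc=[20]
3: 0x41 (blk 16, set 0) → L1-HIT  vc=[20]
4: 0x41 (blk 16, set 0) → L1-HIT  vc=[20]
5: 0x40 (blk 16, set 0) → L1-HIT  vc=[20]
6: 0x66 (blk 25, set 1) → MISS  vc=[20]
7: 0x43 (blk 16, set 0) → L1-HIT  vc=[20]
8: 0x10 (blk 4, set 0) → MISS  vc=[20, 16]
9: 0x15 (blk 5, set 1) → MISS  vc=[20, 16, 25]
10: 0x24 (blk 9, set 1) → MISS  vc=[20, 16, 25, 5]
11: 0x16 (blk 5, set 1) → VC-HIT  vc=[20, 16, 25, 9]
12: 0x17 (blk 5, set 1) → L1-HIT  vc=[20, 16, 25, 9]
13: 0x24 (blk 9, set 1) → VC-HIT  vc=[20, 16, 25, 5]
14: 0x17 (blk 5, set 1) → VC-HIT  vc=[20, 16, 25, 9]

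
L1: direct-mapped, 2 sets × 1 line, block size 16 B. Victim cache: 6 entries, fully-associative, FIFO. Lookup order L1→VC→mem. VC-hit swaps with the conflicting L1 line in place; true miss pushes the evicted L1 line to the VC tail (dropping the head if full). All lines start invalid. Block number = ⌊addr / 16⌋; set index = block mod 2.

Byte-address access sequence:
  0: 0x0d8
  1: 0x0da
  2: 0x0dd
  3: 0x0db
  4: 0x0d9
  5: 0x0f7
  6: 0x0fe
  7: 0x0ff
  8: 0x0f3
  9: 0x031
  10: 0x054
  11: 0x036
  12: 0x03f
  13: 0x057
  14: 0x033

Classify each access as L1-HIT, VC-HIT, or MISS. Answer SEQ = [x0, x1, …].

SEQ = [MISS, L1-HIT, L1-HIT, L1-HIT, L1-HIT, MISS, L1-HIT, L1-HIT, L1-HIT, MISS, MISS, VC-HIT, L1-HIT, VC-HIT, VC-HIT]

0: 0xd8 (blk 13, set 1) → MISS  vc=[]
1: 0xda (blk 13, set 1) → L1-HIT  vc=[]
2: 0xdd (blk 13, set 1) → L1-HIT  vc=[]
3: 0xdb (blk 13, set 1) → L1-HIT  vc=[]
4: 0xd9 (blk 13, set 1) → L1-HIT  vc=[]
5: 0xf7 (blk 15, set 1) → MISS  vc=[13]
6: 0xfe (blk 15, set 1) → L1-HIT  vc=[13]
7: 0xff (blk 15, set 1) → L1-HIT  vc=[13]
8: 0xf3 (blk 15, set 1) → L1-HIT  vc=[13]
9: 0x31 (blk 3, set 1) → MISS  vc=[13, 15]
10: 0x54 (blk 5, set 1) → MISS  vc=[13, 15, 3]
11: 0x36 (blk 3, set 1) → VC-HIT  vc=[13, 15, 5]
12: 0x3f (blk 3, set 1) → L1-HIT  vc=[13, 15, 5]
13: 0x57 (blk 5, set 1) → VC-HIT  vc=[13, 15, 3]
14: 0x33 (blk 3, set 1) → VC-HIT  vc=[13, 15, 5]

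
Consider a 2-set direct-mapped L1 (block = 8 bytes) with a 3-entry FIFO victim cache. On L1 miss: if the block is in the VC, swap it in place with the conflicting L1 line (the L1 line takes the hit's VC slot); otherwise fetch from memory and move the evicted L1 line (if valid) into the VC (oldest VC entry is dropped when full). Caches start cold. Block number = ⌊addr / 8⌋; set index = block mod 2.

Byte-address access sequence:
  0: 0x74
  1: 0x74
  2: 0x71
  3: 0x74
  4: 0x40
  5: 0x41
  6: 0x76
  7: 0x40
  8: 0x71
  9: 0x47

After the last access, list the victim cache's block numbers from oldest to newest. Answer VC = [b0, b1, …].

0: 0x74 (blk 14, set 0) → MISS  vc=[]
1: 0x74 (blk 14, set 0) → L1-HIT  vc=[]
2: 0x71 (blk 14, set 0) → L1-HIT  vc=[]
3: 0x74 (blk 14, set 0) → L1-HIT  vc=[]
4: 0x40 (blk 8, set 0) → MISS  vc=[14]
5: 0x41 (blk 8, set 0) → L1-HIT  vc=[14]
6: 0x76 (blk 14, set 0) → VC-HIT  vc=[8]
7: 0x40 (blk 8, set 0) → VC-HIT  vc=[14]
8: 0x71 (blk 14, set 0) → VC-HIT  vc=[8]
9: 0x47 (blk 8, set 0) → VC-HIT  vc=[14]

VC = [14]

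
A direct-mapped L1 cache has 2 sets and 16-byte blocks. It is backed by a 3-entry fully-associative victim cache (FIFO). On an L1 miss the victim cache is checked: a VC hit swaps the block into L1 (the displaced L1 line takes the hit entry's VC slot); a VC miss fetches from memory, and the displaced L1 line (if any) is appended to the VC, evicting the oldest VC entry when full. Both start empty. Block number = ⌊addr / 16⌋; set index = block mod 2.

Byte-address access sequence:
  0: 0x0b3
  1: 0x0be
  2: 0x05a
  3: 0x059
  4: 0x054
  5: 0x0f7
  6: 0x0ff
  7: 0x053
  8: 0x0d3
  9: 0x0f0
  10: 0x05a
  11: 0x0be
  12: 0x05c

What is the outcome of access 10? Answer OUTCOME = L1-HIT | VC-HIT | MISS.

0: 0xb3 (blk 11, set 1) → MISS  vc=[]
1: 0xbe (blk 11, set 1) → L1-HIT  vc=[]
2: 0x5a (blk 5, set 1) → MISS  vc=[11]
3: 0x59 (blk 5, set 1) → L1-HIT  vc=[11]
4: 0x54 (blk 5, set 1) → L1-HIT  vc=[11]
5: 0xf7 (blk 15, set 1) → MISS  vc=[11, 5]
6: 0xff (blk 15, set 1) → L1-HIT  vc=[11, 5]
7: 0x53 (blk 5, set 1) → VC-HIT  vc=[11, 15]
8: 0xd3 (blk 13, set 1) → MISS  vc=[11, 15, 5]
9: 0xf0 (blk 15, set 1) → VC-HIT  vc=[11, 13, 5]
10: 0x5a (blk 5, set 1) → VC-HIT  vc=[11, 13, 15]
11: 0xbe (blk 11, set 1) → VC-HIT  vc=[5, 13, 15]
12: 0x5c (blk 5, set 1) → VC-HIT  vc=[11, 13, 15]

OUTCOME = VC-HIT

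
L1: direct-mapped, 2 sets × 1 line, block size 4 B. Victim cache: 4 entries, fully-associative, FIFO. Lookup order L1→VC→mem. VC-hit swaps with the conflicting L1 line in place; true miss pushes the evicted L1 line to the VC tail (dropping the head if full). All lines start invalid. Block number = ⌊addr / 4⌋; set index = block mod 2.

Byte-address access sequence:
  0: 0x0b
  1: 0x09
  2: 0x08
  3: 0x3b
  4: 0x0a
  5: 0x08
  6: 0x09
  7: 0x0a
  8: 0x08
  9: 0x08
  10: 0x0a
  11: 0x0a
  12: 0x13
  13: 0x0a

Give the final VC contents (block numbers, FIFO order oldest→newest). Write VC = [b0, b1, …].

#0 0xb→b2/s0 MISS; vc=[]
#1 0x9→b2/s0 L1-HIT; vc=[]
#2 0x8→b2/s0 L1-HIT; vc=[]
#3 0x3b→b14/s0 MISS; vc=[2]
#4 0xa→b2/s0 VC-HIT; vc=[14]
#5 0x8→b2/s0 L1-HIT; vc=[14]
#6 0x9→b2/s0 L1-HIT; vc=[14]
#7 0xa→b2/s0 L1-HIT; vc=[14]
#8 0x8→b2/s0 L1-HIT; vc=[14]
#9 0x8→b2/s0 L1-HIT; vc=[14]
#10 0xa→b2/s0 L1-HIT; vc=[14]
#11 0xa→b2/s0 L1-HIT; vc=[14]
#12 0x13→b4/s0 MISS; vc=[14,2]
#13 0xa→b2/s0 VC-HIT; vc=[14,4]

VC = [14, 4]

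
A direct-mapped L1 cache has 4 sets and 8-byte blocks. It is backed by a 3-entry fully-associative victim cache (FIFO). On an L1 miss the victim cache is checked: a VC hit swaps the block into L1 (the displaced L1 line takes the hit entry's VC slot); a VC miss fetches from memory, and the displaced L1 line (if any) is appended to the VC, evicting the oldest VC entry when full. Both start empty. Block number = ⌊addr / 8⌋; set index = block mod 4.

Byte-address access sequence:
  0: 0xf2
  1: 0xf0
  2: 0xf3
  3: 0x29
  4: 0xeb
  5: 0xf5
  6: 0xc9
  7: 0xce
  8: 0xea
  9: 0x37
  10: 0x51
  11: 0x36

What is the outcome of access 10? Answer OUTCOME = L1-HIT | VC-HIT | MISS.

OUTCOME = MISS

#0 0xf2→b30/s2 MISS; vc=[]
#1 0xf0→b30/s2 L1-HIT; vc=[]
#2 0xf3→b30/s2 L1-HIT; vc=[]
#3 0x29→b5/s1 MISS; vc=[]
#4 0xeb→b29/s1 MISS; vc=[5]
#5 0xf5→b30/s2 L1-HIT; vc=[5]
#6 0xc9→b25/s1 MISS; vc=[5,29]
#7 0xce→b25/s1 L1-HIT; vc=[5,29]
#8 0xea→b29/s1 VC-HIT; vc=[5,25]
#9 0x37→b6/s2 MISS; vc=[5,25,30]
#10 0x51→b10/s2 MISS; vc=[25,30,6]
#11 0x36→b6/s2 VC-HIT; vc=[25,30,10]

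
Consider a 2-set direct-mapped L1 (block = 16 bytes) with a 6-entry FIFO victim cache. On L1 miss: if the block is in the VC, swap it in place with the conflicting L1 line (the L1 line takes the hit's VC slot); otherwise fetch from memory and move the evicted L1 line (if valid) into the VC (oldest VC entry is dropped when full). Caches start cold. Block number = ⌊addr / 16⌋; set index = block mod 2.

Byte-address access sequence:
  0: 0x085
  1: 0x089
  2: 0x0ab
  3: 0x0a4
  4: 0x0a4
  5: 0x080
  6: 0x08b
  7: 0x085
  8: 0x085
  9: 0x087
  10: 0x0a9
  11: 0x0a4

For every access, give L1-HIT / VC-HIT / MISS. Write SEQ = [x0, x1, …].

#0 0x85→b8/s0 MISS; vc=[]
#1 0x89→b8/s0 L1-HIT; vc=[]
#2 0xab→b10/s0 MISS; vc=[8]
#3 0xa4→b10/s0 L1-HIT; vc=[8]
#4 0xa4→b10/s0 L1-HIT; vc=[8]
#5 0x80→b8/s0 VC-HIT; vc=[10]
#6 0x8b→b8/s0 L1-HIT; vc=[10]
#7 0x85→b8/s0 L1-HIT; vc=[10]
#8 0x85→b8/s0 L1-HIT; vc=[10]
#9 0x87→b8/s0 L1-HIT; vc=[10]
#10 0xa9→b10/s0 VC-HIT; vc=[8]
#11 0xa4→b10/s0 L1-HIT; vc=[8]

SEQ = [MISS, L1-HIT, MISS, L1-HIT, L1-HIT, VC-HIT, L1-HIT, L1-HIT, L1-HIT, L1-HIT, VC-HIT, L1-HIT]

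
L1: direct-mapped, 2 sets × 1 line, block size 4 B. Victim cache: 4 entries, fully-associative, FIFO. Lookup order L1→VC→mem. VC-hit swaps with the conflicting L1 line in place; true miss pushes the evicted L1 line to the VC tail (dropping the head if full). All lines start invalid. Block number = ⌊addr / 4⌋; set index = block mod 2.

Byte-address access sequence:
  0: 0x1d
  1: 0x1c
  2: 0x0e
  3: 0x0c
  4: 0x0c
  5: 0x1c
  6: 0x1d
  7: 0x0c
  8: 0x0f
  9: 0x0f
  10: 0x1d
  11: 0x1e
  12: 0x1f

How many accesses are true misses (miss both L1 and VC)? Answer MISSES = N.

#0 0x1d→b7/s1 MISS; vc=[]
#1 0x1c→b7/s1 L1-HIT; vc=[]
#2 0xe→b3/s1 MISS; vc=[7]
#3 0xc→b3/s1 L1-HIT; vc=[7]
#4 0xc→b3/s1 L1-HIT; vc=[7]
#5 0x1c→b7/s1 VC-HIT; vc=[3]
#6 0x1d→b7/s1 L1-HIT; vc=[3]
#7 0xc→b3/s1 VC-HIT; vc=[7]
#8 0xf→b3/s1 L1-HIT; vc=[7]
#9 0xf→b3/s1 L1-HIT; vc=[7]
#10 0x1d→b7/s1 VC-HIT; vc=[3]
#11 0x1e→b7/s1 L1-HIT; vc=[3]
#12 0x1f→b7/s1 L1-HIT; vc=[3]

MISSES = 2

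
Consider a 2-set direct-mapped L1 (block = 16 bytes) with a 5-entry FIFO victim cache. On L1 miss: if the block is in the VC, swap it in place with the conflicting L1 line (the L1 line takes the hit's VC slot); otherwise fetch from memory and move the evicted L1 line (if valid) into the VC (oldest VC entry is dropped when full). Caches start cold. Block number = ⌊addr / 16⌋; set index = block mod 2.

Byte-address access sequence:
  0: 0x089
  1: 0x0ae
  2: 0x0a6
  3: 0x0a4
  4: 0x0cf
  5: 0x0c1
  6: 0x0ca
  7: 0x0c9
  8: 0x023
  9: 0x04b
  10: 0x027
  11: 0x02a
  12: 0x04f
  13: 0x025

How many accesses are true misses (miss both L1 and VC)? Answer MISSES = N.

0: 0x89 (blk 8, set 0) → MISS  vc=[]
1: 0xae (blk 10, set 0) → MISS  vc=[8]
2: 0xa6 (blk 10, set 0) → L1-HIT  vc=[8]
3: 0xa4 (blk 10, set 0) → L1-HIT  vc=[8]
4: 0xcf (blk 12, set 0) → MISS  vc=[8, 10]
5: 0xc1 (blk 12, set 0) → L1-HIT  vc=[8, 10]
6: 0xca (blk 12, set 0) → L1-HIT  vc=[8, 10]
7: 0xc9 (blk 12, set 0) → L1-HIT  vc=[8, 10]
8: 0x23 (blk 2, set 0) → MISS  vc=[8, 10, 12]
9: 0x4b (blk 4, set 0) → MISS  vc=[8, 10, 12, 2]
10: 0x27 (blk 2, set 0) → VC-HIT  vc=[8, 10, 12, 4]
11: 0x2a (blk 2, set 0) → L1-HIT  vc=[8, 10, 12, 4]
12: 0x4f (blk 4, set 0) → VC-HIT  vc=[8, 10, 12, 2]
13: 0x25 (blk 2, set 0) → VC-HIT  vc=[8, 10, 12, 4]

MISSES = 5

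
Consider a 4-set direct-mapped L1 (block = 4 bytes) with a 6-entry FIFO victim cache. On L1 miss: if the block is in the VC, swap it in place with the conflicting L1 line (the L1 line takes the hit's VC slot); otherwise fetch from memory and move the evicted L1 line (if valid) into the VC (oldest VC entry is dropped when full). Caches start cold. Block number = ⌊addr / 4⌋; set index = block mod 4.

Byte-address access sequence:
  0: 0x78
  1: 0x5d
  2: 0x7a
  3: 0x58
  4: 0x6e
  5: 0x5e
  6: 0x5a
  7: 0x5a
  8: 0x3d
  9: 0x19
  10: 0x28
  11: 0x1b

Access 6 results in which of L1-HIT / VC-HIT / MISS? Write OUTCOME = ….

0: 0x78 (blk 30, set 2) → MISS  vc=[]
1: 0x5d (blk 23, set 3) → MISS  vc=[]
2: 0x7a (blk 30, set 2) → L1-HIT  vc=[]
3: 0x58 (blk 22, set 2) → MISS  vc=[30]
4: 0x6e (blk 27, set 3) → MISS  vc=[30, 23]
5: 0x5e (blk 23, set 3) → VC-HIT  vc=[30, 27]
6: 0x5a (blk 22, set 2) → L1-HIT  vc=[30, 27]
7: 0x5a (blk 22, set 2) → L1-HIT  vc=[30, 27]
8: 0x3d (blk 15, set 3) → MISS  vc=[30, 27, 23]
9: 0x19 (blk 6, set 2) → MISS  vc=[30, 27, 23, 22]
10: 0x28 (blk 10, set 2) → MISS  vc=[30, 27, 23, 22, 6]
11: 0x1b (blk 6, set 2) → VC-HIT  vc=[30, 27, 23, 22, 10]

OUTCOME = L1-HIT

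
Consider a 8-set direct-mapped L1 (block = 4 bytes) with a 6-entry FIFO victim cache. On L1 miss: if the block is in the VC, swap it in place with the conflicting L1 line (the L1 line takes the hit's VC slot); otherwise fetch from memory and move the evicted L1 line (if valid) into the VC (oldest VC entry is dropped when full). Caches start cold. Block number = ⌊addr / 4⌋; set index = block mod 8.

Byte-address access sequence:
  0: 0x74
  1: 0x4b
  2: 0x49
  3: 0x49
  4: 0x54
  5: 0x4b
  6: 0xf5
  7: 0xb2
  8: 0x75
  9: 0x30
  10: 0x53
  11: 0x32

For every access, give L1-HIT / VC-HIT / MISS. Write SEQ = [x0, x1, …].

0: 0x74 (blk 29, set 5) → MISS  vc=[]
1: 0x4b (blk 18, set 2) → MISS  vc=[]
2: 0x49 (blk 18, set 2) → L1-HIT  vc=[]
3: 0x49 (blk 18, set 2) → L1-HIT  vc=[]
4: 0x54 (blk 21, set 5) → MISS  vc=[29]
5: 0x4b (blk 18, set 2) → L1-HIT  vc=[29]
6: 0xf5 (blk 61, set 5) → MISS  vc=[29, 21]
7: 0xb2 (blk 44, set 4) → MISS  vc=[29, 21]
8: 0x75 (blk 29, set 5) → VC-HIT  vc=[61, 21]
9: 0x30 (blk 12, set 4) → MISS  vc=[61, 21, 44]
10: 0x53 (blk 20, set 4) → MISS  vc=[61, 21, 44, 12]
11: 0x32 (blk 12, set 4) → VC-HIT  vc=[61, 21, 44, 20]

SEQ = [MISS, MISS, L1-HIT, L1-HIT, MISS, L1-HIT, MISS, MISS, VC-HIT, MISS, MISS, VC-HIT]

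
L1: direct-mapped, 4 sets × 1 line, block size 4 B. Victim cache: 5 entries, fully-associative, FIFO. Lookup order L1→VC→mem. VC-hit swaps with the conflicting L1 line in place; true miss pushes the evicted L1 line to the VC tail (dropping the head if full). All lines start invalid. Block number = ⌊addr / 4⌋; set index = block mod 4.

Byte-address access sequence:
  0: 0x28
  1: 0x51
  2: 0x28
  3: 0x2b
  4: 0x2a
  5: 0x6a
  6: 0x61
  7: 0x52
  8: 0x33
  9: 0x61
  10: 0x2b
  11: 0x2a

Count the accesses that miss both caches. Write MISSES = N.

#0 0x28→b10/s2 MISS; vc=[]
#1 0x51→b20/s0 MISS; vc=[]
#2 0x28→b10/s2 L1-HIT; vc=[]
#3 0x2b→b10/s2 L1-HIT; vc=[]
#4 0x2a→b10/s2 L1-HIT; vc=[]
#5 0x6a→b26/s2 MISS; vc=[10]
#6 0x61→b24/s0 MISS; vc=[10,20]
#7 0x52→b20/s0 VC-HIT; vc=[10,24]
#8 0x33→b12/s0 MISS; vc=[10,24,20]
#9 0x61→b24/s0 VC-HIT; vc=[10,12,20]
#10 0x2b→b10/s2 VC-HIT; vc=[26,12,20]
#11 0x2a→b10/s2 L1-HIT; vc=[26,12,20]

MISSES = 5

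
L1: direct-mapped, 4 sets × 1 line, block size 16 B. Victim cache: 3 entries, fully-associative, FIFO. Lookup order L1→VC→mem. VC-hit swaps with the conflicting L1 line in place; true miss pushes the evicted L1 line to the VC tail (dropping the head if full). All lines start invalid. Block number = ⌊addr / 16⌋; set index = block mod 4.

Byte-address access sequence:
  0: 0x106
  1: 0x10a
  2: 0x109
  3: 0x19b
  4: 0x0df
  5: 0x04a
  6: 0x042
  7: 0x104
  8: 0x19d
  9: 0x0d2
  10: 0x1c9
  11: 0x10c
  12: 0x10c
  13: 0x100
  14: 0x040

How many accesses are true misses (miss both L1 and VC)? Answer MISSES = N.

0: 0x106 (blk 16, set 0) → MISS  vc=[]
1: 0x10a (blk 16, set 0) → L1-HIT  vc=[]
2: 0x109 (blk 16, set 0) → L1-HIT  vc=[]
3: 0x19b (blk 25, set 1) → MISS  vc=[]
4: 0xdf (blk 13, set 1) → MISS  vc=[25]
5: 0x4a (blk 4, set 0) → MISS  vc=[25, 16]
6: 0x42 (blk 4, set 0) → L1-HIT  vc=[25, 16]
7: 0x104 (blk 16, set 0) → VC-HIT  vc=[25, 4]
8: 0x19d (blk 25, set 1) → VC-HIT  vc=[13, 4]
9: 0xd2 (blk 13, set 1) → VC-HIT  vc=[25, 4]
10: 0x1c9 (blk 28, set 0) → MISS  vc=[25, 4, 16]
11: 0x10c (blk 16, set 0) → VC-HIT  vc=[25, 4, 28]
12: 0x10c (blk 16, set 0) → L1-HIT  vc=[25, 4, 28]
13: 0x100 (blk 16, set 0) → L1-HIT  vc=[25, 4, 28]
14: 0x40 (blk 4, set 0) → VC-HIT  vc=[25, 16, 28]

MISSES = 5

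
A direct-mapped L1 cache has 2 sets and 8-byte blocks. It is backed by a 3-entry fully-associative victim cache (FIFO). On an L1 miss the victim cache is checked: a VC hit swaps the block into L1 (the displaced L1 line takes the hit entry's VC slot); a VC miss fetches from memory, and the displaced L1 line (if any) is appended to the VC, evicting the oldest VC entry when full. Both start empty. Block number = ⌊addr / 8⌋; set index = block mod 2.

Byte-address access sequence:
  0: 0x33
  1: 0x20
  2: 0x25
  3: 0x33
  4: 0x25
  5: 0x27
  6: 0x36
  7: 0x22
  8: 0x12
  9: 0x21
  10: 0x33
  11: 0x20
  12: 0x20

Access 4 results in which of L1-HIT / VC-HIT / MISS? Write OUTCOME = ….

  [0] addr=0x33 blk=6 s=0: MISS | VC []
  [1] addr=0x20 blk=4 s=0: MISS | VC [6]
  [2] addr=0x25 blk=4 s=0: L1-HIT | VC [6]
  [3] addr=0x33 blk=6 s=0: VC-HIT | VC [4]
  [4] addr=0x25 blk=4 s=0: VC-HIT | VC [6]
  [5] addr=0x27 blk=4 s=0: L1-HIT | VC [6]
  [6] addr=0x36 blk=6 s=0: VC-HIT | VC [4]
  [7] addr=0x22 blk=4 s=0: VC-HIT | VC [6]
  [8] addr=0x12 blk=2 s=0: MISS | VC [6, 4]
  [9] addr=0x21 blk=4 s=0: VC-HIT | VC [6, 2]
  [10] addr=0x33 blk=6 s=0: VC-HIT | VC [4, 2]
  [11] addr=0x20 blk=4 s=0: VC-HIT | VC [6, 2]
  [12] addr=0x20 blk=4 s=0: L1-HIT | VC [6, 2]

OUTCOME = VC-HIT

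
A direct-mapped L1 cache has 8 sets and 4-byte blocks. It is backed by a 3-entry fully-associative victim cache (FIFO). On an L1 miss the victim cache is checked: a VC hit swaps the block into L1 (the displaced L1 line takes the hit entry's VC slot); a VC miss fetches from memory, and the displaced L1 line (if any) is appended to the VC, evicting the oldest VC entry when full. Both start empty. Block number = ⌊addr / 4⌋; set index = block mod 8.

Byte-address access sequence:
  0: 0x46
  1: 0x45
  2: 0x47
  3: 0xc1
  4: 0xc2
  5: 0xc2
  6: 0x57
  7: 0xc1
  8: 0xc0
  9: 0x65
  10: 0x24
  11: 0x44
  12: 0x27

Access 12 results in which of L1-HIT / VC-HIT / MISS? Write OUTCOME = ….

  [0] addr=0x46 blk=17 s=1: MISS | VC []
  [1] addr=0x45 blk=17 s=1: L1-HIT | VC []
  [2] addr=0x47 blk=17 s=1: L1-HIT | VC []
  [3] addr=0xc1 blk=48 s=0: MISS | VC []
  [4] addr=0xc2 blk=48 s=0: L1-HIT | VC []
  [5] addr=0xc2 blk=48 s=0: L1-HIT | VC []
  [6] addr=0x57 blk=21 s=5: MISS | VC []
  [7] addr=0xc1 blk=48 s=0: L1-HIT | VC []
  [8] addr=0xc0 blk=48 s=0: L1-HIT | VC []
  [9] addr=0x65 blk=25 s=1: MISS | VC [17]
  [10] addr=0x24 blk=9 s=1: MISS | VC [17, 25]
  [11] addr=0x44 blk=17 s=1: VC-HIT | VC [9, 25]
  [12] addr=0x27 blk=9 s=1: VC-HIT | VC [17, 25]

OUTCOME = VC-HIT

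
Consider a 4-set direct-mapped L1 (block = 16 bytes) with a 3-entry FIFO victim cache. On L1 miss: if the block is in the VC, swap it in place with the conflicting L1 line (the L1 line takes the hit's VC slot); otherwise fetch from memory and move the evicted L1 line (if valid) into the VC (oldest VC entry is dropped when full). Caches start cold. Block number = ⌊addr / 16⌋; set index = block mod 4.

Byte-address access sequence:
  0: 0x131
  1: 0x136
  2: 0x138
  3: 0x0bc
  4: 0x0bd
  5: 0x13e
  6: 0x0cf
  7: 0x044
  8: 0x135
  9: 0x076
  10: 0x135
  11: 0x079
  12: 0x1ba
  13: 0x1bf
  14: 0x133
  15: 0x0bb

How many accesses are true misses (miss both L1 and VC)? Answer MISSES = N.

MISSES = 7

0: 0x131 (blk 19, set 3) → MISS  vc=[]
1: 0x136 (blk 19, set 3) → L1-HIT  vc=[]
2: 0x138 (blk 19, set 3) → L1-HIT  vc=[]
3: 0xbc (blk 11, set 3) → MISS  vc=[19]
4: 0xbd (blk 11, set 3) → L1-HIT  vc=[19]
5: 0x13e (blk 19, set 3) → VC-HIT  vc=[11]
6: 0xcf (blk 12, set 0) → MISS  vc=[11]
7: 0x44 (blk 4, set 0) → MISS  vc=[11, 12]
8: 0x135 (blk 19, set 3) → L1-HIT  vc=[11, 12]
9: 0x76 (blk 7, set 3) → MISS  vc=[11, 12, 19]
10: 0x135 (blk 19, set 3) → VC-HIT  vc=[11, 12, 7]
11: 0x79 (blk 7, set 3) → VC-HIT  vc=[11, 12, 19]
12: 0x1ba (blk 27, set 3) → MISS  vc=[12, 19, 7]
13: 0x1bf (blk 27, set 3) → L1-HIT  vc=[12, 19, 7]
14: 0x133 (blk 19, set 3) → VC-HIT  vc=[12, 27, 7]
15: 0xbb (blk 11, set 3) → MISS  vc=[27, 7, 19]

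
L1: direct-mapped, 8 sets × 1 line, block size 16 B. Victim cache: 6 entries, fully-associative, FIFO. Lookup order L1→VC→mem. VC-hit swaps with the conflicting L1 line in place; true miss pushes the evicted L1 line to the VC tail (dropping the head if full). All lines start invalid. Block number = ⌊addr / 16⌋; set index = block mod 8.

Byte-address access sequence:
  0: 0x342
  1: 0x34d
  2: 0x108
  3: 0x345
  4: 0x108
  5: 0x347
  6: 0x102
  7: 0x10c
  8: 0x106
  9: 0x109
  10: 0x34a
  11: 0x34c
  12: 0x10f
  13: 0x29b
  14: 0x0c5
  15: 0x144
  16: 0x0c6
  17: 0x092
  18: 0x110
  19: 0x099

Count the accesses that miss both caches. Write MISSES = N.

MISSES = 7

#0 0x342→b52/s4 MISS; vc=[]
#1 0x34d→b52/s4 L1-HIT; vc=[]
#2 0x108→b16/s0 MISS; vc=[]
#3 0x345→b52/s4 L1-HIT; vc=[]
#4 0x108→b16/s0 L1-HIT; vc=[]
#5 0x347→b52/s4 L1-HIT; vc=[]
#6 0x102→b16/s0 L1-HIT; vc=[]
#7 0x10c→b16/s0 L1-HIT; vc=[]
#8 0x106→b16/s0 L1-HIT; vc=[]
#9 0x109→b16/s0 L1-HIT; vc=[]
#10 0x34a→b52/s4 L1-HIT; vc=[]
#11 0x34c→b52/s4 L1-HIT; vc=[]
#12 0x10f→b16/s0 L1-HIT; vc=[]
#13 0x29b→b41/s1 MISS; vc=[]
#14 0xc5→b12/s4 MISS; vc=[52]
#15 0x144→b20/s4 MISS; vc=[52,12]
#16 0xc6→b12/s4 VC-HIT; vc=[52,20]
#17 0x92→b9/s1 MISS; vc=[52,20,41]
#18 0x110→b17/s1 MISS; vc=[52,20,41,9]
#19 0x99→b9/s1 VC-HIT; vc=[52,20,41,17]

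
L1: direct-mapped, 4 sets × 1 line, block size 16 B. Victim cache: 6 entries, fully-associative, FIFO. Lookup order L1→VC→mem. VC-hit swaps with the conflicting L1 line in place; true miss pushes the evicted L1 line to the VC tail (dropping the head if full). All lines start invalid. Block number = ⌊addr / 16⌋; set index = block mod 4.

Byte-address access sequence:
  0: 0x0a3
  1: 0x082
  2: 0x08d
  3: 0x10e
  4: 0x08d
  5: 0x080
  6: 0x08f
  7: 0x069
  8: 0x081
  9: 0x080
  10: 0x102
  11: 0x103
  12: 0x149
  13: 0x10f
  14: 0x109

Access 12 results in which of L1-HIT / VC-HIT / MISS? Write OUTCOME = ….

0: 0xa3 (blk 10, set 2) → MISS  vc=[]
1: 0x82 (blk 8, set 0) → MISS  vc=[]
2: 0x8d (blk 8, set 0) → L1-HIT  vc=[]
3: 0x10e (blk 16, set 0) → MISS  vc=[8]
4: 0x8d (blk 8, set 0) → VC-HIT  vc=[16]
5: 0x80 (blk 8, set 0) → L1-HIT  vc=[16]
6: 0x8f (blk 8, set 0) → L1-HIT  vc=[16]
7: 0x69 (blk 6, set 2) → MISS  vc=[16, 10]
8: 0x81 (blk 8, set 0) → L1-HIT  vc=[16, 10]
9: 0x80 (blk 8, set 0) → L1-HIT  vc=[16, 10]
10: 0x102 (blk 16, set 0) → VC-HIT  vc=[8, 10]
11: 0x103 (blk 16, set 0) → L1-HIT  vc=[8, 10]
12: 0x149 (blk 20, set 0) → MISS  vc=[8, 10, 16]
13: 0x10f (blk 16, set 0) → VC-HIT  vc=[8, 10, 20]
14: 0x109 (blk 16, set 0) → L1-HIT  vc=[8, 10, 20]

OUTCOME = MISS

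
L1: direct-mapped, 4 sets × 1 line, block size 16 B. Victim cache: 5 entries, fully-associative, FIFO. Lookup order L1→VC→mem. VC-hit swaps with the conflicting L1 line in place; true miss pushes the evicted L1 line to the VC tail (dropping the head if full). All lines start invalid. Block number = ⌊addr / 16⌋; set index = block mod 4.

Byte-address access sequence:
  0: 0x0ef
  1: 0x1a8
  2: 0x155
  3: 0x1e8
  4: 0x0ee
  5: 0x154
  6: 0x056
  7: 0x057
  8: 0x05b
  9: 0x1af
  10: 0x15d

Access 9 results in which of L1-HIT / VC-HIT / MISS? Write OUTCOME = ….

OUTCOME = VC-HIT

#0 0xef→b14/s2 MISS; vc=[]
#1 0x1a8→b26/s2 MISS; vc=[14]
#2 0x155→b21/s1 MISS; vc=[14]
#3 0x1e8→b30/s2 MISS; vc=[14,26]
#4 0xee→b14/s2 VC-HIT; vc=[30,26]
#5 0x154→b21/s1 L1-HIT; vc=[30,26]
#6 0x56→b5/s1 MISS; vc=[30,26,21]
#7 0x57→b5/s1 L1-HIT; vc=[30,26,21]
#8 0x5b→b5/s1 L1-HIT; vc=[30,26,21]
#9 0x1af→b26/s2 VC-HIT; vc=[30,14,21]
#10 0x15d→b21/s1 VC-HIT; vc=[30,14,5]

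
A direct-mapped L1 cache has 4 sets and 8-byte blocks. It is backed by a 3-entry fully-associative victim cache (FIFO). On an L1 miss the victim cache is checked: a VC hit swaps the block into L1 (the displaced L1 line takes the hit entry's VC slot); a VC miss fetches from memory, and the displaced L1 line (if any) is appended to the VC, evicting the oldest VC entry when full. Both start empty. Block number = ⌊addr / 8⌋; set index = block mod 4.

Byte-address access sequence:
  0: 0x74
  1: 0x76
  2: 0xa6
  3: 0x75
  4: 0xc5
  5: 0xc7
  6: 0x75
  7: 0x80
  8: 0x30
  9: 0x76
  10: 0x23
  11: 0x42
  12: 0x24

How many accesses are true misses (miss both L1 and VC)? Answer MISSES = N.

0: 0x74 (blk 14, set 2) → MISS  vc=[]
1: 0x76 (blk 14, set 2) → L1-HIT  vc=[]
2: 0xa6 (blk 20, set 0) → MISS  vc=[]
3: 0x75 (blk 14, set 2) → L1-HIT  vc=[]
4: 0xc5 (blk 24, set 0) → MISS  vc=[20]
5: 0xc7 (blk 24, set 0) → L1-HIT  vc=[20]
6: 0x75 (blk 14, set 2) → L1-HIT  vc=[20]
7: 0x80 (blk 16, set 0) → MISS  vc=[20, 24]
8: 0x30 (blk 6, set 2) → MISS  vc=[20, 24, 14]
9: 0x76 (blk 14, set 2) → VC-HIT  vc=[20, 24, 6]
10: 0x23 (blk 4, set 0) → MISS  vc=[24, 6, 16]
11: 0x42 (blk 8, set 0) → MISS  vc=[6, 16, 4]
12: 0x24 (blk 4, set 0) → VC-HIT  vc=[6, 16, 8]

MISSES = 7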